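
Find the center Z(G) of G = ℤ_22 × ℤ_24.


Z(G) = {g ∈ G | gx = xg for all x ∈ G}
Direct product of abelian groups is abelian, so Z(G) = G

Z(ℤ_22 × ℤ_24) = ℤ_22 × ℤ_24


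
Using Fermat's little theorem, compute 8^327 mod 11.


Fermat's little theorem: if p is prime and gcd(a,p)=1, then a^(p-1) ≡ 1 (mod p)
p = 11 is prime, gcd(8,11) = 1
Reduce exponent: 327 mod 10 = 7
So 8^327 ≡ 8^7 (mod 11)
8^7 mod 11 = 2

8^327 ≡ 2 (mod 11)


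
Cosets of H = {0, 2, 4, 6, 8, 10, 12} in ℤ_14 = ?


H = {0, 2, 4, 6, 8, 10, 12}, |H| = 7
Number of cosets = |G|/|H| = 14/7 = 2
0 + H = {0, 2, 4, 6, 8, 10, 12}
1 + H = {1, 3, 5, 7, 9, 11, 13}

Cosets: 0+H={0,2,4,6,8,10,12}; 1+H={1,3,5,7,9,11,13}


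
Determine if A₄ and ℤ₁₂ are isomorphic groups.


Comparing A₄ and ℤ₁₂:
A₄ is non-abelian, ℤ₁₂ is abelian

No, A₄ ≇ ℤ₁₂


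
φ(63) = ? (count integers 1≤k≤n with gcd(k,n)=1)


Factor n: 63 = 3^2 × 7
φ(n) = n · ∏(1 - 1/p) over distinct primes p | n
φ(63) = 63 · (1 - 1/3) · (1 - 1/7) = 36

φ(63) = 36


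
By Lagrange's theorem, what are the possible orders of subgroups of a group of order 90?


Lagrange's theorem: |H| divides |G|
|G| = 90
Divisors of 90: 1, 2, 3, 5, 6, 9, 10, 15, 18, 30, 45, 90

Possible subgroup orders: {1, 2, 3, 5, 6, 9, 10, 15, 18, 30, 45, 90}


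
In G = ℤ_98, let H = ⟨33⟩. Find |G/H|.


|⟨33⟩| = n / gcd(33, 98) = 98 / 1 = 98
H is normal (ℤ_98 is abelian).
|G/H| = |G| / |H| = 98 / 98 = 1

|G/H| = 1


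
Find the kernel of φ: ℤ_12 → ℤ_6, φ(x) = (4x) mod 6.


Kernel = preimage of identity
ker(φ) = {x ∈ ℤ_12 : 4x ≡ 0 (mod 6)}. Since 6 | 12, φ is well-defined. The kernel is the cyclic subgroup ⟨3⟩ of ℤ_12 (order 4), i.e. {0, 3, 6, 9}

ker(φ) = {0, 3, 6, 9}


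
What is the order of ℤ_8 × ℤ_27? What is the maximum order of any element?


|ℤ_8 × ℤ_27| = 8 × 27 = 216
Max element order = lcm(8,27) = 216
Cyclic? Yes (gcd=1)

|ℤ_8×ℤ_27| = 216, max element order = 216


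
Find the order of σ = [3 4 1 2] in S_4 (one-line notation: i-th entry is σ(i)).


Cycle decomposition: (1 3) (2 4)
Cycle lengths: 2, 2
Order = lcm(2, 2) = 2

ord(σ) = 2


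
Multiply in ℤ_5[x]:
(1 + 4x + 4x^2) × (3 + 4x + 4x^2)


Expand and collect like terms; reduce coefficients mod 5:
x^0: 1·3 = 3 ≡ 3 (mod 5)
x^1: 1·4 + 4·3 = 16 ≡ 1 (mod 5)
x^2: 1·4 + 4·4 + 4·3 = 32 ≡ 2 (mod 5)
x^3: 4·4 + 4·4 = 32 ≡ 2 (mod 5)
x^4: 4·4 = 16 ≡ 1 (mod 5)
Result: 3 + x + 2x^2 + 2x^3 + x^4

f · g = 3 + x + 2x^2 + 2x^3 + x^4


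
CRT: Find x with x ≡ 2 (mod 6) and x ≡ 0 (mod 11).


m₁ = 6, m₂ = 11, gcd = 1, so CRT applies. M = m₁·m₂ = 66
Let M₁ = M/m₁ = 11, M₂ = M/m₂ = 6
Find y₁ ≡ M₁⁻¹ (mod m₁): 11⁻¹ ≡ 5 (mod 6)
Find y₂ ≡ M₂⁻¹ (mod m₂): 6⁻¹ ≡ 2 (mod 11)
x = a₁·M₁·y₁ + a₂·M₂·y₂ = 2·11·5 + 0·6·2 = 110
Reduce mod 66: x ≡ 44
Check: 44 mod 6 = 2 ✓, 44 mod 11 = 0 ✓

x ≡ 44 (mod 66)


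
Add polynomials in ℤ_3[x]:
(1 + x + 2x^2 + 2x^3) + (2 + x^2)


Add coefficients mod 3:
x^0: 1 + 2 = 0 (mod 3)
x^1: 1 + 0 = 1 (mod 3)
x^2: 2 + 1 = 0 (mod 3)
x^3: 2 + 0 = 2 (mod 3)
Result: x + 2x^3

f + g = x + 2x^3


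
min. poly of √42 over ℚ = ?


√42 satisfies x² - 42 = 0, irreducible over ℚ since 42 is squarefree

Minimal polynomial: x² - 42


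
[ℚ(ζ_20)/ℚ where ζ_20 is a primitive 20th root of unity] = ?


[ℚ(ζ_n):ℚ] = deg Φ_n(x) = φ(n). Here φ(20) = 8

[ℚ(ζ_20)/ℚ where ζ_20 is a primitive 20th root of unity] = 8


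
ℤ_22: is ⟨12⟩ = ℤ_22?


g generates ℤ_n iff gcd(g, n) = 1
gcd(12, 22) = 2
Since gcd = 2 ≠ 1, ⟨12⟩ has order 11 < 22, so 12 is not a generator.

No, 12 does not generate ℤ_22


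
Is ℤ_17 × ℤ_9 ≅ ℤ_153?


Comparing ℤ_17 × ℤ_9 and ℤ_153:
gcd(17,9) = 1, so ℤ_17 × ℤ_9 ≅ ℤ_153 (CRT)

Yes, ℤ_17 × ℤ_9 ≅ ℤ_153


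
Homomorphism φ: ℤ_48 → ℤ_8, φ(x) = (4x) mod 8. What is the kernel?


Kernel = preimage of identity
ker(φ) = {x ∈ ℤ_48 : 4x ≡ 0 (mod 8)}. Since 8 | 48, φ is well-defined. The kernel is the cyclic subgroup ⟨2⟩ of ℤ_48 (order 24), i.e. {0, 2, 4, 6, 8, 10, 12, 14, 16, 18, 20, 22, 24, 26, 28, 30, 32, 34, 36, 38, 40, 42, 44, 46}

ker(φ) = {0, 2, 4, 6, 8, 10, 12, 14, 16, 18, 20, 22, 24, 26, 28, 30, 32, 34, 36, 38, 40, 42, 44, 46}


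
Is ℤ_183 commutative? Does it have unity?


ℤ_183 is a commutative ring with unity 1; 183 = 3×61 is composite, so 3·61 ≡ 0 gives zero divisors (not an integral domain)
Commutative: Yes
Integral domain: No
Has unity: Yes

ℤ_183: Commutative=Yes, Unity=Yes


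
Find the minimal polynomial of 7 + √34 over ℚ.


Let α = 7 + √34. Then α - 7 = √34, so (α - 7)² = 34, giving α² - 14α + 15 = 0. Degree 2 and α ∉ ℚ, so this is the minimal polynomial.

Minimal polynomial: x² - 14x + 15


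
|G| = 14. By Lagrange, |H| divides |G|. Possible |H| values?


Lagrange's theorem: |H| divides |G|
|G| = 14
Divisors of 14: 1, 2, 7, 14

Possible subgroup orders: {1, 2, 7, 14}


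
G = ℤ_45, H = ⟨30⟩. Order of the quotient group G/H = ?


|⟨30⟩| = n / gcd(30, 45) = 45 / 15 = 3
H is normal (ℤ_45 is abelian).
|G/H| = |G| / |H| = 45 / 3 = 15

|G/H| = 15


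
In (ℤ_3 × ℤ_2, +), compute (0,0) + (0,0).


Operation: componentwise addition mod (3, 2)
(0,0) + (0,0) = ((a₁+b₁) mod 3, (a₂+b₂) mod 2) with a = (0,0), b = (0,0)

(0,0) + (0,0) = (0,0)


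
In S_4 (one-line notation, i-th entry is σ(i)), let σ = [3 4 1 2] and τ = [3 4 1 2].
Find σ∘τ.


σ∘τ: apply τ first, then σ
1 →τ 3 →σ 1
2 →τ 4 →σ 2
3 →τ 1 →σ 3
4 →τ 2 →σ 4

σ∘τ = [1 2 3 4]


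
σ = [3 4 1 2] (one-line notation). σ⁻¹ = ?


To find σ⁻¹, swap domain and range:
σ(1) = 3 → σ⁻¹(3) = 1
σ(2) = 4 → σ⁻¹(4) = 2
σ(3) = 1 → σ⁻¹(1) = 3
σ(4) = 2 → σ⁻¹(2) = 4

σ⁻¹ = [3 4 1 2]


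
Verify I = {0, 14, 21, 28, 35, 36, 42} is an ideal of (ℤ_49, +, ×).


Check ideal conditions for I = {0, 14, 21, 28, 35, 36, 42} in ℤ_49:
(1) I is an additive subgroup? No
(2) For r ∈ ℤ_49 and a ∈ I: r·a ∈ I? No  [counterexample: r=2, a=28, r·a mod 49 = 7 ∉ I]

No, I is not an ideal of ℤ_49


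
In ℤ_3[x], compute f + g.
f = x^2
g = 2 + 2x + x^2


Add coefficients mod 3:
x^0: 0 + 2 = 2 (mod 3)
x^1: 0 + 2 = 2 (mod 3)
x^2: 1 + 1 = 2 (mod 3)
Result: 2 + 2x + 2x^2

f + g = 2 + 2x + 2x^2


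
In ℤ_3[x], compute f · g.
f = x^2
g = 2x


Expand and collect like terms; reduce coefficients mod 3:
x^0: 0·0 = 0 ≡ 0 (mod 3)
x^1: 0·2 + 0·0 = 0 ≡ 0 (mod 3)
x^2: 0·2 + 1·0 = 0 ≡ 0 (mod 3)
x^3: 1·2 = 2 ≡ 2 (mod 3)
Result: 2x^3

f · g = 2x^3


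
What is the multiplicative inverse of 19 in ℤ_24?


Use the extended Euclidean algorithm to write 1 = 19·s + 24·t; then s mod 24 is the inverse.
Euclidean algorithm:
  19 = 0·24 + 19
  24 = 1·19 + 5
  19 = 3·5 + 4
  5 = 1·4 + 1
  4 = 4·1 + 0
gcd(19,24) = 1
Back-substitution gives: 19·(-5) + 24·(4) = 1
So 19⁻¹ ≡ -5 ≡ 19 (mod 24)
Check: 19 × 19 = 361 ≡ 1 (mod 24) ✓

19⁻¹ ≡ 19 (mod 24)


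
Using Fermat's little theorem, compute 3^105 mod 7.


Fermat's little theorem: if p is prime and gcd(a,p)=1, then a^(p-1) ≡ 1 (mod p)
p = 7 is prime, gcd(3,7) = 1
Reduce exponent: 105 mod 6 = 3
So 3^105 ≡ 3^3 (mod 7)
3^3 mod 7 = 6

3^105 ≡ 6 (mod 7)


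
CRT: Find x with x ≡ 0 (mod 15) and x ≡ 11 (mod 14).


m₁ = 15, m₂ = 14, gcd = 1, so CRT applies. M = m₁·m₂ = 210
Let M₁ = M/m₁ = 14, M₂ = M/m₂ = 15
Find y₁ ≡ M₁⁻¹ (mod m₁): 14⁻¹ ≡ 14 (mod 15)
Find y₂ ≡ M₂⁻¹ (mod m₂): 15⁻¹ ≡ 1 (mod 14)
x = a₁·M₁·y₁ + a₂·M₂·y₂ = 0·14·14 + 11·15·1 = 165
Reduce mod 210: x ≡ 165
Check: 165 mod 15 = 0 ✓, 165 mod 14 = 11 ✓

x ≡ 165 (mod 210)


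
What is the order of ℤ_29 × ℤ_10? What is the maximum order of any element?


|ℤ_29 × ℤ_10| = 29 × 10 = 290
Max element order = lcm(29,10) = 290
Cyclic? Yes (gcd=1)

|ℤ_29×ℤ_10| = 290, max element order = 290


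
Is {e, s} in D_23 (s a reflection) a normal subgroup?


H = {e, s} in D_23 (s a reflection)
r·s·r⁻¹ = sr⁻² ≠ s for n ≥ 3, so {e, s} is not closed under conjugation

No, not a normal subgroup


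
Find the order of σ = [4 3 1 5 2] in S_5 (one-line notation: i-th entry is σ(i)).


Cycle decomposition: (1 4 5 2 3)
Cycle lengths: 5
Order = lcm(5) = 5

ord(σ) = 5


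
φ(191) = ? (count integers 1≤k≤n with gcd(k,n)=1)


Factor n: 191 = 191
φ(n) = n · ∏(1 - 1/p) over distinct primes p | n
φ(191) = 191 · (1 - 1/191) = 190

φ(191) = 190


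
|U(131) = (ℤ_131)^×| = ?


U(n) is the group of units mod n; |U(n)| = φ(n)
|U(131)| = φ(131) = 130

|U(131) = (ℤ_131)^×| = 130


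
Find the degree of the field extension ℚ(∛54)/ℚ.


∛54 has minimal polynomial x³ - 54 (irreducible over ℚ since 54 is not a perfect cube)

[ℚ(∛54)/ℚ] = 3


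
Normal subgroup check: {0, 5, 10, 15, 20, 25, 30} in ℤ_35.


H = {0, 5, 10, 15, 20, 25, 30} in ℤ_35
ℤ_35 is abelian; every subgroup of an abelian group is normal

Yes, normal subgroup


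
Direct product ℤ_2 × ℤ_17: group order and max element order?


|ℤ_2 × ℤ_17| = 2 × 17 = 34
Max element order = lcm(2,17) = 34
Cyclic? Yes (gcd=1)

|ℤ_2×ℤ_17| = 34, max element order = 34


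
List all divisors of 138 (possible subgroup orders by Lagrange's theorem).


Lagrange's theorem: |H| divides |G|
|G| = 138
Divisors of 138: 1, 2, 3, 6, 23, 46, 69, 138

Possible subgroup orders: {1, 2, 3, 6, 23, 46, 69, 138}


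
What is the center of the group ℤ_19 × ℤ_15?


Z(G) = {g ∈ G | gx = xg for all x ∈ G}
Direct product of abelian groups is abelian, so Z(G) = G

Z(ℤ_19 × ℤ_15) = ℤ_19 × ℤ_15


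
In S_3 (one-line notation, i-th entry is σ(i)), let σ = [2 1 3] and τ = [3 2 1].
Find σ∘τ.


σ∘τ: apply τ first, then σ
1 →τ 3 →σ 3
2 →τ 2 →σ 1
3 →τ 1 →σ 2

σ∘τ = [3 1 2]


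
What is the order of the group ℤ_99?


ℤ_n has n elements.

|ℤ_99| = 99


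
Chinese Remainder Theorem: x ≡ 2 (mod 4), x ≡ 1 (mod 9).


m₁ = 4, m₂ = 9, gcd = 1, so CRT applies. M = m₁·m₂ = 36
Let M₁ = M/m₁ = 9, M₂ = M/m₂ = 4
Find y₁ ≡ M₁⁻¹ (mod m₁): 9⁻¹ ≡ 1 (mod 4)
Find y₂ ≡ M₂⁻¹ (mod m₂): 4⁻¹ ≡ 7 (mod 9)
x = a₁·M₁·y₁ + a₂·M₂·y₂ = 2·9·1 + 1·4·7 = 46
Reduce mod 36: x ≡ 10
Check: 10 mod 4 = 2 ✓, 10 mod 9 = 1 ✓

x ≡ 10 (mod 36)


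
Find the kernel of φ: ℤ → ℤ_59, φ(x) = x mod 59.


Kernel = preimage of identity
ker(φ) = {x ∈ ℤ : x ≡ 0 (mod 59)} = 59ℤ = {0, ±59, ±118, ...}

ker(φ) = 59ℤ


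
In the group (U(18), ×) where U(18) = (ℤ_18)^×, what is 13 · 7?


Operation: multiplication mod 18
13 · 7 = (a × b) mod 18 with a = 13, b = 7

13 · 7 = 1


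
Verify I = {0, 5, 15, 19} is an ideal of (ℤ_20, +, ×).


Check ideal conditions for I = {0, 5, 15, 19} in ℤ_20:
(1) I is an additive subgroup? No
(2) For r ∈ ℤ_20 and a ∈ I: r·a ∈ I? No  [counterexample: r=2, a=5, r·a mod 20 = 10 ∉ I]

No, I is not an ideal of ℤ_20


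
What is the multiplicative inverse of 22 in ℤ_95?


Use the extended Euclidean algorithm to write 1 = 22·s + 95·t; then s mod 95 is the inverse.
Euclidean algorithm:
  22 = 0·95 + 22
  95 = 4·22 + 7
  22 = 3·7 + 1
  7 = 7·1 + 0
gcd(22,95) = 1
Back-substitution gives: 22·(13) + 95·(-3) = 1
So 22⁻¹ ≡ 13 ≡ 13 (mod 95)
Check: 22 × 13 = 286 ≡ 1 (mod 95) ✓

22⁻¹ ≡ 13 (mod 95)


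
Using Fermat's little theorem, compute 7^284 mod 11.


Fermat's little theorem: if p is prime and gcd(a,p)=1, then a^(p-1) ≡ 1 (mod p)
p = 11 is prime, gcd(7,11) = 1
Reduce exponent: 284 mod 10 = 4
So 7^284 ≡ 7^4 (mod 11)
7^4 mod 11 = 3

7^284 ≡ 3 (mod 11)


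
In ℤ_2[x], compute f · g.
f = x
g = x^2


Expand and collect like terms; reduce coefficients mod 2:
x^0: 0·0 = 0 ≡ 0 (mod 2)
x^1: 0·0 + 1·0 = 0 ≡ 0 (mod 2)
x^2: 0·1 + 1·0 = 0 ≡ 0 (mod 2)
x^3: 1·1 = 1 ≡ 1 (mod 2)
Result: x^3

f · g = x^3


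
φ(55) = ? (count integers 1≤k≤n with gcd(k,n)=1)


Factor n: 55 = 5 × 11
φ(n) = n · ∏(1 - 1/p) over distinct primes p | n
φ(55) = 55 · (1 - 1/5) · (1 - 1/11) = 40

φ(55) = 40


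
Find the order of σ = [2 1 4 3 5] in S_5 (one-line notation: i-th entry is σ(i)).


Cycle decomposition: (1 2) (3 4)
Cycle lengths: 2, 2
Order = lcm(2, 2) = 2

ord(σ) = 2


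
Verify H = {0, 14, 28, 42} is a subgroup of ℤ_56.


Subgroup test for H = {0, 14, 28, 42} in (ℤ_56, +):
(1) 0 ∈ H? Yes
(2) Closure: for all a,b ∈ H, (a+b) mod 56 ∈ H? Yes
(3) Inverses: for all a ∈ H, -a mod 56 ∈ H? Yes

Yes, H is a subgroup of ℤ_56


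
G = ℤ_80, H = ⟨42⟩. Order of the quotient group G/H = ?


|⟨42⟩| = n / gcd(42, 80) = 80 / 2 = 40
H is normal (ℤ_80 is abelian).
|G/H| = |G| / |H| = 80 / 40 = 2

|G/H| = 2


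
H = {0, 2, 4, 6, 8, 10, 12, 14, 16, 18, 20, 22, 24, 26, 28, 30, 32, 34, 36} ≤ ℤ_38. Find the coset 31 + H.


31 + H = {31 + h (mod 38) : h ∈ H}
31+0=31, 31+2=33, 31+4=35, 31+6=37, 31+8=1, 31+10=3, 31+12=5, 31+14=7, 31+16=9, 31+18=11, 31+20=13, 31+22=15, 31+24=17, 31+26=19, 31+28=21, 31+30=23, 31+32=25, 31+34=27, 31+36=29
31 + H = {1, 3, 5, 7, 9, 11, 13, 15, 17, 19, 21, 23, 25, 27, 29, 31, 33, 35, 37} = 1 + H

31 + H = {1, 3, 5, 7, 9, 11, 13, 15, 17, 19, 21, 23, 25, 27, 29, 31, 33, 35, 37}


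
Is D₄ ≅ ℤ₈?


Comparing D₄ and ℤ₈:
D₄ is non-abelian, ℤ₈ is abelian

No, D₄ ≇ ℤ₈


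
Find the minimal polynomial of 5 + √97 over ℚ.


Let α = 5 + √97. Then α - 5 = √97, so (α - 5)² = 97, giving α² - 10α - 72 = 0. Degree 2 and α ∉ ℚ, so this is the minimal polynomial.

Minimal polynomial: x² - 10x - 72


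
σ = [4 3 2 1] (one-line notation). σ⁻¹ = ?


To find σ⁻¹, swap domain and range:
σ(1) = 4 → σ⁻¹(4) = 1
σ(2) = 3 → σ⁻¹(3) = 2
σ(3) = 2 → σ⁻¹(2) = 3
σ(4) = 1 → σ⁻¹(1) = 4

σ⁻¹ = [4 3 2 1]


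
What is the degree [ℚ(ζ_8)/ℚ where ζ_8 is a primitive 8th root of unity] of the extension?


[ℚ(ζ_n):ℚ] = deg Φ_n(x) = φ(n). Here φ(8) = 4

[ℚ(ζ_8)/ℚ where ζ_8 is a primitive 8th root of unity] = 4


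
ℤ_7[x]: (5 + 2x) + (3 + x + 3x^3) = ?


Add coefficients mod 7:
x^0: 5 + 3 = 1 (mod 7)
x^1: 2 + 1 = 3 (mod 7)
x^2: 0 + 0 = 0 (mod 7)
x^3: 0 + 3 = 3 (mod 7)
Result: 1 + 3x + 3x^3

f + g = 1 + 3x + 3x^3


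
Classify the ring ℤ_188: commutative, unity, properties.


ℤ_188 is a commutative ring with unity 1; 188 = 2×94 is composite, so 2·94 ≡ 0 gives zero divisors (not an integral domain)
Commutative: Yes
Integral domain: No
Has unity: Yes

ℤ_188: Commutative=Yes, Unity=Yes


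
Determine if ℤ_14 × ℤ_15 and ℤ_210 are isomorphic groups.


Comparing ℤ_14 × ℤ_15 and ℤ_210:
gcd(14,15) = 1, so ℤ_14 × ℤ_15 ≅ ℤ_210 (CRT)

Yes, ℤ_14 × ℤ_15 ≅ ℤ_210


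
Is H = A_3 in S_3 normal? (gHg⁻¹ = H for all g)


H = A_3 in S_3
A_3 has index 2 in S_3, and every subgroup of index 2 is normal

Yes, normal subgroup


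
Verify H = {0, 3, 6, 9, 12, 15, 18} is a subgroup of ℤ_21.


Subgroup test for H = {0, 3, 6, 9, 12, 15, 18} in (ℤ_21, +):
(1) 0 ∈ H? Yes
(2) Closure: for all a,b ∈ H, (a+b) mod 21 ∈ H? Yes
(3) Inverses: for all a ∈ H, -a mod 21 ∈ H? Yes

Yes, H is a subgroup of ℤ_21


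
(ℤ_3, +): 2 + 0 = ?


Operation: addition mod 3
2 + 0 = (a + b) mod 3 with a = 2, b = 0

2 + 0 = 2


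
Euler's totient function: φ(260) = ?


Factor n: 260 = 2^2 × 5 × 13
φ(n) = n · ∏(1 - 1/p) over distinct primes p | n
φ(260) = 260 · (1 - 1/2) · (1 - 1/5) · (1 - 1/13) = 96

φ(260) = 96


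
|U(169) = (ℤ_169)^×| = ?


U(n) is the group of units mod n; |U(n)| = φ(n)
|U(169)| = φ(169) = 156

|U(169) = (ℤ_169)^×| = 156


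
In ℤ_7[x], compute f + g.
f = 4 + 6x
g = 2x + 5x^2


Add coefficients mod 7:
x^0: 4 + 0 = 4 (mod 7)
x^1: 6 + 2 = 1 (mod 7)
x^2: 0 + 5 = 5 (mod 7)
Result: 4 + x + 5x^2

f + g = 4 + x + 5x^2


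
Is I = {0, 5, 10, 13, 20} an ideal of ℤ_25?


Check ideal conditions for I = {0, 5, 10, 13, 20} in ℤ_25:
(1) I is an additive subgroup? No
(2) For r ∈ ℤ_25 and a ∈ I: r·a ∈ I? No  [counterexample: r=2, a=13, r·a mod 25 = 1 ∉ I]

No, I is not an ideal of ℤ_25


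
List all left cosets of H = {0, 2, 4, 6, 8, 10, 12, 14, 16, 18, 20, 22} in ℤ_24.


H = {0, 2, 4, 6, 8, 10, 12, 14, 16, 18, 20, 22}, |H| = 12
Number of cosets = |G|/|H| = 24/12 = 2
0 + H = {0, 2, 4, 6, 8, 10, 12, 14, 16, 18, 20, 22}
1 + H = {1, 3, 5, 7, 9, 11, 13, 15, 17, 19, 21, 23}

Cosets: 0+H={0,2,4,6,8,10,12,14,16,18,20,22}; 1+H={1,3,5,7,9,11,13,15,17,19,21,23}


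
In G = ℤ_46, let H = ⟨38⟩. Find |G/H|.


|⟨38⟩| = n / gcd(38, 46) = 46 / 2 = 23
H is normal (ℤ_46 is abelian).
|G/H| = |G| / |H| = 46 / 23 = 2

|G/H| = 2


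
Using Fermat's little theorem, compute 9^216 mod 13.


Fermat's little theorem: if p is prime and gcd(a,p)=1, then a^(p-1) ≡ 1 (mod p)
p = 13 is prime, gcd(9,13) = 1
Reduce exponent: 216 mod 12 = 0
So 9^216 ≡ 9^0 (mod 13)
9^0 = 1

9^216 ≡ 1 (mod 13)


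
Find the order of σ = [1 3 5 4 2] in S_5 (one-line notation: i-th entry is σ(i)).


Cycle decomposition: (2 3 5)
Cycle lengths: 3
Order = lcm(3) = 3

ord(σ) = 3


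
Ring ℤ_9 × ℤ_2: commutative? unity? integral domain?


Direct product ring; commutative with unity (1,1); but (1,0)·(0,1) = (0,0) gives zero divisors, so not an integral domain
Commutative: Yes
Integral domain: No
Has unity: Yes

ℤ_9 × ℤ_2: Commutative=Yes, Unity=Yes


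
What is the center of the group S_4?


Z(G) = {g ∈ G | gx = xg for all x ∈ G}
S_n is non-abelian for n ≥ 3; Z(S_4) is trivial

Z(S_4) = {e}


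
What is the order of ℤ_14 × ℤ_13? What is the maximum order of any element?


|ℤ_14 × ℤ_13| = 14 × 13 = 182
Max element order = lcm(14,13) = 182
Cyclic? Yes (gcd=1)

|ℤ_14×ℤ_13| = 182, max element order = 182


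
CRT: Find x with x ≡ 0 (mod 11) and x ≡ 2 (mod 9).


m₁ = 11, m₂ = 9, gcd = 1, so CRT applies. M = m₁·m₂ = 99
Let M₁ = M/m₁ = 9, M₂ = M/m₂ = 11
Find y₁ ≡ M₁⁻¹ (mod m₁): 9⁻¹ ≡ 5 (mod 11)
Find y₂ ≡ M₂⁻¹ (mod m₂): 11⁻¹ ≡ 5 (mod 9)
x = a₁·M₁·y₁ + a₂·M₂·y₂ = 0·9·5 + 2·11·5 = 110
Reduce mod 99: x ≡ 11
Check: 11 mod 11 = 0 ✓, 11 mod 9 = 2 ✓

x ≡ 11 (mod 99)


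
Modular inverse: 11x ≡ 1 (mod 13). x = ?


Use the extended Euclidean algorithm to write 1 = 11·s + 13·t; then s mod 13 is the inverse.
Euclidean algorithm:
  11 = 0·13 + 11
  13 = 1·11 + 2
  11 = 5·2 + 1
  2 = 2·1 + 0
gcd(11,13) = 1
Back-substitution gives: 11·(6) + 13·(-5) = 1
So 11⁻¹ ≡ 6 ≡ 6 (mod 13)
Check: 11 × 6 = 66 ≡ 1 (mod 13) ✓

11⁻¹ ≡ 6 (mod 13)


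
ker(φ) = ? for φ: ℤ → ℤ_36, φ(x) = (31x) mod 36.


Kernel = preimage of identity
ker(φ) = {x ∈ ℤ : 31x ≡ 0 (mod 36)}. gcd(31,36) = 1, so 31x ≡ 0 (mod 36) ⟺ x ≡ 0 (mod 36/1 = 36). Hence ker(φ) = 36ℤ

ker(φ) = 36ℤ


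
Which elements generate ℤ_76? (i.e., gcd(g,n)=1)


g generates ℤ_n iff gcd(g,n) = 1
Prime factors of 76: 2, 19
Generators are g ∈ {1,...,75} not divisible by any of these primes.
Generators: {1, 3, 5, 7, 9, 11, 13, 15, 17, 21, 23, 25, 27, 29, 31, 33, 35, 37, 39, 41, 43, 45, 47, 49, 51, 53, 55, 59, 61, 63, 65, 67, 69, 71, 73, 75}
Number of generators = φ(76) = 36

Generators of ℤ_76 = {1, 3, 5, 7, 9, 11, 13, 15, 17, 21, 23, 25, 27, 29, 31, 33, 35, 37, 39, 41, 43, 45, 47, 49, 51, 53, 55, 59, 61, 63, 65, 67, 69, 71, 73, 75}


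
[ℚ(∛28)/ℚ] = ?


∛28 has minimal polynomial x³ - 28 (irreducible over ℚ since 28 is not a perfect cube)

[ℚ(∛28)/ℚ] = 3


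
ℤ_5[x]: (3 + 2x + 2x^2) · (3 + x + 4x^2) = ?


Expand and collect like terms; reduce coefficients mod 5:
x^0: 3·3 = 9 ≡ 4 (mod 5)
x^1: 3·1 + 2·3 = 9 ≡ 4 (mod 5)
x^2: 3·4 + 2·1 + 2·3 = 20 ≡ 0 (mod 5)
x^3: 2·4 + 2·1 = 10 ≡ 0 (mod 5)
x^4: 2·4 = 8 ≡ 3 (mod 5)
Result: 4 + 4x + 3x^4

f · g = 4 + 4x + 3x^4


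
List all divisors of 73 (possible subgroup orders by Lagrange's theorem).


Lagrange's theorem: |H| divides |G|
|G| = 73
Divisors of 73: 1, 73

Possible subgroup orders: {1, 73}


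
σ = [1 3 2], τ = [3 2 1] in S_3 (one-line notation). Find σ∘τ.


σ∘τ: apply τ first, then σ
1 →τ 3 →σ 2
2 →τ 2 →σ 3
3 →τ 1 →σ 1

σ∘τ = [2 3 1]


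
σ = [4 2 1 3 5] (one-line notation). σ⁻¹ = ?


To find σ⁻¹, swap domain and range:
σ(1) = 4 → σ⁻¹(4) = 1
σ(2) = 2 → σ⁻¹(2) = 2
σ(3) = 1 → σ⁻¹(1) = 3
σ(4) = 3 → σ⁻¹(3) = 4
σ(5) = 5 → σ⁻¹(5) = 5

σ⁻¹ = [3 2 4 1 5]


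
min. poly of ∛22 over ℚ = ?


∛22 satisfies x³ - 22 = 0, irreducible over ℚ (no rational root; 22 is not a perfect cube)

Minimal polynomial: x³ - 22


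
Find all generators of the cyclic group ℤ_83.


g generates ℤ_n iff gcd(g,n) = 1
Prime factors of 83: 83
Generators are g ∈ {1,...,82} not divisible by any of these primes.
Generators: {1, 2, 3, 4, 5, 6, 7, 8, 9, 10, 11, 12, 13, 14, 15, 16, 17, 18, 19, 20, 21, 22, 23, 24, 25, 26, 27, 28, 29, 30, 31, 32, 33, 34, 35, 36, 37, 38, 39, 40, 41, 42, 43, 44, 45, 46, 47, 48, 49, 50, 51, 52, 53, 54, 55, 56, 57, 58, 59, 60, 61, 62, 63, 64, 65, 66, 67, 68, 69, 70, 71, 72, 73, 74, 75, 76, 77, 78, 79, 80, 81, 82}
Number of generators = φ(83) = 82

Generators of ℤ_83 = {1, 2, 3, 4, 5, 6, 7, 8, 9, 10, 11, 12, 13, 14, 15, 16, 17, 18, 19, 20, 21, 22, 23, 24, 25, 26, 27, 28, 29, 30, 31, 32, 33, 34, 35, 36, 37, 38, 39, 40, 41, 42, 43, 44, 45, 46, 47, 48, 49, 50, 51, 52, 53, 54, 55, 56, 57, 58, 59, 60, 61, 62, 63, 64, 65, 66, 67, 68, 69, 70, 71, 72, 73, 74, 75, 76, 77, 78, 79, 80, 81, 82}


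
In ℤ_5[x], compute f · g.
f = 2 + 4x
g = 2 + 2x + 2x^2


Expand and collect like terms; reduce coefficients mod 5:
x^0: 2·2 = 4 ≡ 4 (mod 5)
x^1: 2·2 + 4·2 = 12 ≡ 2 (mod 5)
x^2: 2·2 + 4·2 = 12 ≡ 2 (mod 5)
x^3: 4·2 = 8 ≡ 3 (mod 5)
Result: 4 + 2x + 2x^2 + 3x^3

f · g = 4 + 2x + 2x^2 + 3x^3


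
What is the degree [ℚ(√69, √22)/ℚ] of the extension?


[ℚ(√69,√22):ℚ] = [ℚ(√69,√22):ℚ(√69)]·[ℚ(√69):ℚ] = 2·2 = 4

[ℚ(√69, √22)/ℚ] = 4


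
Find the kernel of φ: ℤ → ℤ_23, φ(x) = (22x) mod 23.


Kernel = preimage of identity
ker(φ) = {x ∈ ℤ : 22x ≡ 0 (mod 23)}. gcd(22,23) = 1, so 22x ≡ 0 (mod 23) ⟺ x ≡ 0 (mod 23/1 = 23). Hence ker(φ) = 23ℤ

ker(φ) = 23ℤ


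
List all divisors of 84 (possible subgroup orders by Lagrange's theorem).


Lagrange's theorem: |H| divides |G|
|G| = 84
Divisors of 84: 1, 2, 3, 4, 6, 7, 12, 14, 21, 28, 42, 84

Possible subgroup orders: {1, 2, 3, 4, 6, 7, 12, 14, 21, 28, 42, 84}


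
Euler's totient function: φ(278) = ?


Factor n: 278 = 2 × 139
φ(n) = n · ∏(1 - 1/p) over distinct primes p | n
φ(278) = 278 · (1 - 1/2) · (1 - 1/139) = 138

φ(278) = 138


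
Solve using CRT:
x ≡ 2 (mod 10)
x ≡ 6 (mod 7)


m₁ = 10, m₂ = 7, gcd = 1, so CRT applies. M = m₁·m₂ = 70
Let M₁ = M/m₁ = 7, M₂ = M/m₂ = 10
Find y₁ ≡ M₁⁻¹ (mod m₁): 7⁻¹ ≡ 3 (mod 10)
Find y₂ ≡ M₂⁻¹ (mod m₂): 10⁻¹ ≡ 5 (mod 7)
x = a₁·M₁·y₁ + a₂·M₂·y₂ = 2·7·3 + 6·10·5 = 342
Reduce mod 70: x ≡ 62
Check: 62 mod 10 = 2 ✓, 62 mod 7 = 6 ✓

x ≡ 62 (mod 70)


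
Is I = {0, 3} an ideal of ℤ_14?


Check ideal conditions for I = {0, 3} in ℤ_14:
(1) I is an additive subgroup? No
(2) For r ∈ ℤ_14 and a ∈ I: r·a ∈ I? No  [counterexample: r=2, a=3, r·a mod 14 = 6 ∉ I]

No, I is not an ideal of ℤ_14


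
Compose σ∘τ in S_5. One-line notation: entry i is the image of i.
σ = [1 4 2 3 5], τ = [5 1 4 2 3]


σ∘τ: apply τ first, then σ
1 →τ 5 →σ 5
2 →τ 1 →σ 1
3 →τ 4 →σ 3
4 →τ 2 →σ 4
5 →τ 3 →σ 2

σ∘τ = [5 1 3 4 2]


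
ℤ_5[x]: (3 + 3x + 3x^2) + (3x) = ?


Add coefficients mod 5:
x^0: 3 + 0 = 3 (mod 5)
x^1: 3 + 3 = 1 (mod 5)
x^2: 3 + 0 = 3 (mod 5)
Result: 3 + x + 3x^2

f + g = 3 + x + 3x^2


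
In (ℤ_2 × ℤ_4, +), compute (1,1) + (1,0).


Operation: componentwise addition mod (2, 4)
(1,1) + (1,0) = ((a₁+b₁) mod 2, (a₂+b₂) mod 4) with a = (1,1), b = (1,0)

(1,1) + (1,0) = (0,1)


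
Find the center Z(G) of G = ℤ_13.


Z(G) = {g ∈ G | gx = xg for all x ∈ G}
ℤ_13 is abelian, so Z(G) = G

Z(ℤ_13) = ℤ_13


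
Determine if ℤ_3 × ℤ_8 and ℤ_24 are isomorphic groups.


Comparing ℤ_3 × ℤ_8 and ℤ_24:
gcd(3,8) = 1, so ℤ_3 × ℤ_8 ≅ ℤ_24 (CRT)

Yes, ℤ_3 × ℤ_8 ≅ ℤ_24


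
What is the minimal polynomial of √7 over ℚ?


√7 satisfies x² - 7 = 0, irreducible over ℚ since 7 is squarefree

Minimal polynomial: x² - 7


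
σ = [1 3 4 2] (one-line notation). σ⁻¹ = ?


To find σ⁻¹, swap domain and range:
σ(1) = 1 → σ⁻¹(1) = 1
σ(2) = 3 → σ⁻¹(3) = 2
σ(3) = 4 → σ⁻¹(4) = 3
σ(4) = 2 → σ⁻¹(2) = 4

σ⁻¹ = [1 4 2 3]


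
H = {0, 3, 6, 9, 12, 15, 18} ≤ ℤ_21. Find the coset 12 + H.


12 + H = {12 + h (mod 21) : h ∈ H}
12+0=12, 12+3=15, 12+6=18, 12+9=0, 12+12=3, 12+15=6, 12+18=9
12 + H = {0, 3, 6, 9, 12, 15, 18} = 0 + H

12 + H = {0, 3, 6, 9, 12, 15, 18}


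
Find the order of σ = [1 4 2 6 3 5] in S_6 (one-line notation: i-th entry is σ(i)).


Cycle decomposition: (2 4 6 5 3)
Cycle lengths: 5
Order = lcm(5) = 5

ord(σ) = 5


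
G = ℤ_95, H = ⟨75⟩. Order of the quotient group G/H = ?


|⟨75⟩| = n / gcd(75, 95) = 95 / 5 = 19
H is normal (ℤ_95 is abelian).
|G/H| = |G| / |H| = 95 / 19 = 5

|G/H| = 5


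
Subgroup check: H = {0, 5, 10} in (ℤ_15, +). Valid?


Subgroup test for H = {0, 5, 10} in (ℤ_15, +):
(1) 0 ∈ H? Yes
(2) Closure: for all a,b ∈ H, (a+b) mod 15 ∈ H? Yes
(3) Inverses: for all a ∈ H, -a mod 15 ∈ H? Yes

Yes, H is a subgroup of ℤ_15


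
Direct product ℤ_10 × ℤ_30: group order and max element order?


|ℤ_10 × ℤ_30| = 10 × 30 = 300
Max element order = lcm(10,30) = 30
Cyclic? No (gcd=10)

|ℤ_10×ℤ_30| = 300, max element order = 30


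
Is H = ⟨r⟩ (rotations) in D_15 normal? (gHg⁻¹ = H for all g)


H = ⟨r⟩ (rotations) in D_15
The rotation subgroup ⟨r⟩ has index 2 in D_15, so it is normal

Yes, normal subgroup


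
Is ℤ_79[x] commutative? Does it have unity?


ℤ_79 is a field (n prime), so ℤ_79[x] is a commutative integral domain with unity
Commutative: Yes
Integral domain: Yes
Has unity: Yes

ℤ_79[x]: Commutative=Yes, Unity=Yes


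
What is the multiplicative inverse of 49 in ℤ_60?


Use the extended Euclidean algorithm to write 1 = 49·s + 60·t; then s mod 60 is the inverse.
Euclidean algorithm:
  49 = 0·60 + 49
  60 = 1·49 + 11
  49 = 4·11 + 5
  11 = 2·5 + 1
  5 = 5·1 + 0
gcd(49,60) = 1
Back-substitution gives: 49·(-11) + 60·(9) = 1
So 49⁻¹ ≡ -11 ≡ 49 (mod 60)
Check: 49 × 49 = 2401 ≡ 1 (mod 60) ✓

49⁻¹ ≡ 49 (mod 60)


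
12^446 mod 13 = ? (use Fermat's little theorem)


Fermat's little theorem: if p is prime and gcd(a,p)=1, then a^(p-1) ≡ 1 (mod p)
p = 13 is prime, gcd(12,13) = 1
Reduce exponent: 446 mod 12 = 2
So 12^446 ≡ 12^2 (mod 13)
12^2 mod 13 = 1

12^446 ≡ 1 (mod 13)


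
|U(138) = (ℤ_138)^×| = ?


U(n) is the group of units mod n; |U(n)| = φ(n)
|U(138)| = φ(138) = 44

|U(138) = (ℤ_138)^×| = 44


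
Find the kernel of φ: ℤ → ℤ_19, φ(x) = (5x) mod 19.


Kernel = preimage of identity
ker(φ) = {x ∈ ℤ : 5x ≡ 0 (mod 19)}. gcd(5,19) = 1, so 5x ≡ 0 (mod 19) ⟺ x ≡ 0 (mod 19/1 = 19). Hence ker(φ) = 19ℤ

ker(φ) = 19ℤ


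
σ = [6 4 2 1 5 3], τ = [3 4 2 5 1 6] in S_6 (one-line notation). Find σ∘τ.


σ∘τ: apply τ first, then σ
1 →τ 3 →σ 2
2 →τ 4 →σ 1
3 →τ 2 →σ 4
4 →τ 5 →σ 5
5 →τ 1 →σ 6
6 →τ 6 →σ 3

σ∘τ = [2 1 4 5 6 3]


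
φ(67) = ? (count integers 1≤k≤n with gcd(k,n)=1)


Factor n: 67 = 67
φ(n) = n · ∏(1 - 1/p) over distinct primes p | n
φ(67) = 67 · (1 - 1/67) = 66

φ(67) = 66


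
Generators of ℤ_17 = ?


g generates ℤ_n iff gcd(g,n) = 1
Prime factors of 17: 17
Generators are g ∈ {1,...,16} not divisible by any of these primes.
Generators: {1, 2, 3, 4, 5, 6, 7, 8, 9, 10, 11, 12, 13, 14, 15, 16}
Number of generators = φ(17) = 16

Generators of ℤ_17 = {1, 2, 3, 4, 5, 6, 7, 8, 9, 10, 11, 12, 13, 14, 15, 16}


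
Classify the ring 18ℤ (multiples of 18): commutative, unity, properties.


18ℤ is a commutative ring under +,× but has no multiplicative identity (1 ∉ 18ℤ); it has no zero divisors, but without unity it is not an integral domain
Commutative: Yes
Integral domain: No
Has unity: No

18ℤ (multiples of 18): Commutative=Yes, Unity=No


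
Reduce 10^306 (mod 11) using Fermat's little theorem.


Fermat's little theorem: if p is prime and gcd(a,p)=1, then a^(p-1) ≡ 1 (mod p)
p = 11 is prime, gcd(10,11) = 1
Reduce exponent: 306 mod 10 = 6
So 10^306 ≡ 10^6 (mod 11)
10^6 mod 11 = 1

10^306 ≡ 1 (mod 11)


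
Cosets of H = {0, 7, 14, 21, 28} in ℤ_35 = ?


H = {0, 7, 14, 21, 28}, |H| = 5
Number of cosets = |G|/|H| = 35/5 = 7
0 + H = {0, 7, 14, 21, 28}
1 + H = {1, 8, 15, 22, 29}
2 + H = {2, 9, 16, 23, 30}
3 + H = {3, 10, 17, 24, 31}
4 + H = {4, 11, 18, 25, 32}
5 + H = {5, 12, 19, 26, 33}
6 + H = {6, 13, 20, 27, 34}

Cosets: 0+H={0,7,14,21,28}; 1+H={1,8,15,22,29}; 2+H={2,9,16,23,30}; 3+H={3,10,17,24,31}; 4+H={4,11,18,25,32}; 5+H={5,12,19,26,33}; 6+H={6,13,20,27,34}


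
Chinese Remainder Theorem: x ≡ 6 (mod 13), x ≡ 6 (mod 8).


m₁ = 13, m₂ = 8, gcd = 1, so CRT applies. M = m₁·m₂ = 104
Let M₁ = M/m₁ = 8, M₂ = M/m₂ = 13
Find y₁ ≡ M₁⁻¹ (mod m₁): 8⁻¹ ≡ 5 (mod 13)
Find y₂ ≡ M₂⁻¹ (mod m₂): 13⁻¹ ≡ 5 (mod 8)
x = a₁·M₁·y₁ + a₂·M₂·y₂ = 6·8·5 + 6·13·5 = 630
Reduce mod 104: x ≡ 6
Check: 6 mod 13 = 6 ✓, 6 mod 8 = 6 ✓

x ≡ 6 (mod 104)


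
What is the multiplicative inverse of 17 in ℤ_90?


Use the extended Euclidean algorithm to write 1 = 17·s + 90·t; then s mod 90 is the inverse.
Euclidean algorithm:
  17 = 0·90 + 17
  90 = 5·17 + 5
  17 = 3·5 + 2
  5 = 2·2 + 1
  2 = 2·1 + 0
gcd(17,90) = 1
Back-substitution gives: 17·(-37) + 90·(7) = 1
So 17⁻¹ ≡ -37 ≡ 53 (mod 90)
Check: 17 × 53 = 901 ≡ 1 (mod 90) ✓

17⁻¹ ≡ 53 (mod 90)


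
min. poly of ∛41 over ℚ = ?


∛41 satisfies x³ - 41 = 0, irreducible over ℚ (no rational root; 41 is not a perfect cube)

Minimal polynomial: x³ - 41


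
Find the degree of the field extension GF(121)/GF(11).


GF(121) = GF(11^2), so the extension degree is 2

[GF(121)/GF(11)] = 2


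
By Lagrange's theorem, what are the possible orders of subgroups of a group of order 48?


Lagrange's theorem: |H| divides |G|
|G| = 48
Divisors of 48: 1, 2, 3, 4, 6, 8, 12, 16, 24, 48

Possible subgroup orders: {1, 2, 3, 4, 6, 8, 12, 16, 24, 48}


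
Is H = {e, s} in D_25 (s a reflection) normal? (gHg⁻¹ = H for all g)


H = {e, s} in D_25 (s a reflection)
r·s·r⁻¹ = sr⁻² ≠ s for n ≥ 3, so {e, s} is not closed under conjugation

No, not a normal subgroup


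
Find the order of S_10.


|S_n| = n! (number of permutations of n symbols)
|S_10| = 10! = 3628800

|S_10| = 3628800


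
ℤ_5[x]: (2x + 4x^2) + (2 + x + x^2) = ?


Add coefficients mod 5:
x^0: 0 + 2 = 2 (mod 5)
x^1: 2 + 1 = 3 (mod 5)
x^2: 4 + 1 = 0 (mod 5)
Result: 2 + 3x

f + g = 2 + 3x


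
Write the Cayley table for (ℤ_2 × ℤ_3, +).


Elements: {(0,0), (0,1), (0,2), (1,0), (1,1), (1,2)}
Operation: componentwise addition mod (2, 3)
Entry (a, b) = ((a₁+b₁) mod 2, (a₂+b₂) mod 3)

Cayley table:
      | (0,0) | (0,1) | (0,2) | (1,0) | (1,1) | (1,2)
(0,0) | (0,0) | (0,1) | (0,2) | (1,0) | (1,1) | (1,2)
(0,1) | (0,1) | (0,2) | (0,0) | (1,1) | (1,2) | (1,0)
(0,2) | (0,2) | (0,0) | (0,1) | (1,2) | (1,0) | (1,1)
(1,0) | (1,0) | (1,1) | (1,2) | (0,0) | (0,1) | (0,2)
(1,1) | (1,1) | (1,2) | (1,0) | (0,1) | (0,2) | (0,0)
(1,2) | (1,2) | (1,0) | (1,1) | (0,2) | (0,0) | (0,1)


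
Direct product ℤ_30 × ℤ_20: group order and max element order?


|ℤ_30 × ℤ_20| = 30 × 20 = 600
Max element order = lcm(30,20) = 60
Cyclic? No (gcd=10)

|ℤ_30×ℤ_20| = 600, max element order = 60


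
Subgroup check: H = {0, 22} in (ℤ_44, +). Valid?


Subgroup test for H = {0, 22} in (ℤ_44, +):
(1) 0 ∈ H? Yes
(2) Closure: for all a,b ∈ H, (a+b) mod 44 ∈ H? Yes
(3) Inverses: for all a ∈ H, -a mod 44 ∈ H? Yes

Yes, H is a subgroup of ℤ_44


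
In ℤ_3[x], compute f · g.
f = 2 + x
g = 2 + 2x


Expand and collect like terms; reduce coefficients mod 3:
x^0: 2·2 = 4 ≡ 1 (mod 3)
x^1: 2·2 + 1·2 = 6 ≡ 0 (mod 3)
x^2: 1·2 = 2 ≡ 2 (mod 3)
Result: 1 + 2x^2

f · g = 1 + 2x^2


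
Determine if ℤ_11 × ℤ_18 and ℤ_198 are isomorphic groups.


Comparing ℤ_11 × ℤ_18 and ℤ_198:
gcd(11,18) = 1, so ℤ_11 × ℤ_18 ≅ ℤ_198 (CRT)

Yes, ℤ_11 × ℤ_18 ≅ ℤ_198


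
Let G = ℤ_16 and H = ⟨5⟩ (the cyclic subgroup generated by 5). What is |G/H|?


|⟨5⟩| = n / gcd(5, 16) = 16 / 1 = 16
H is normal (ℤ_16 is abelian).
|G/H| = |G| / |H| = 16 / 16 = 1

|G/H| = 1


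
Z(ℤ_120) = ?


Z(G) = {g ∈ G | gx = xg for all x ∈ G}
ℤ_120 is abelian, so Z(G) = G

Z(ℤ_120) = ℤ_120


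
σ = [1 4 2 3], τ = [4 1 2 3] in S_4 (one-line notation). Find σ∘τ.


σ∘τ: apply τ first, then σ
1 →τ 4 →σ 3
2 →τ 1 →σ 1
3 →τ 2 →σ 4
4 →τ 3 →σ 2

σ∘τ = [3 1 4 2]


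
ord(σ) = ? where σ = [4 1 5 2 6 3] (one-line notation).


Cycle decomposition: (1 4 2) (3 5 6)
Cycle lengths: 3, 3
Order = lcm(3, 3) = 3

ord(σ) = 3


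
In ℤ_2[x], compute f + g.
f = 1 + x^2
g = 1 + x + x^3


Add coefficients mod 2:
x^0: 1 + 1 = 0 (mod 2)
x^1: 0 + 1 = 1 (mod 2)
x^2: 1 + 0 = 1 (mod 2)
x^3: 0 + 1 = 1 (mod 2)
Result: x + x^2 + x^3

f + g = x + x^2 + x^3


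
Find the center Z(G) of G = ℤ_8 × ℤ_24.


Z(G) = {g ∈ G | gx = xg for all x ∈ G}
Direct product of abelian groups is abelian, so Z(G) = G

Z(ℤ_8 × ℤ_24) = ℤ_8 × ℤ_24


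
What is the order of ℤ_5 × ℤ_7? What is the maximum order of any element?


|ℤ_5 × ℤ_7| = 5 × 7 = 35
Max element order = lcm(5,7) = 35
Cyclic? Yes (gcd=1)

|ℤ_5×ℤ_7| = 35, max element order = 35


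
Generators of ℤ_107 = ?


g generates ℤ_n iff gcd(g,n) = 1
Prime factors of 107: 107
Generators are g ∈ {1,...,106} not divisible by any of these primes.
Generators: {1, 2, 3, 4, 5, 6, 7, 8, 9, 10, 11, 12, 13, 14, 15, 16, 17, 18, 19, 20, 21, 22, 23, 24, 25, 26, 27, 28, 29, 30, 31, 32, 33, 34, 35, 36, 37, 38, 39, 40, 41, 42, 43, 44, 45, 46, 47, 48, 49, 50, 51, 52, 53, 54, 55, 56, 57, 58, 59, 60, 61, 62, 63, 64, 65, 66, 67, 68, 69, 70, 71, 72, 73, 74, 75, 76, 77, 78, 79, 80, 81, 82, 83, 84, 85, 86, 87, 88, 89, 90, 91, 92, 93, 94, 95, 96, 97, 98, 99, 100, 101, 102, 103, 104, 105, 106}
Number of generators = φ(107) = 106

Generators of ℤ_107 = {1, 2, 3, 4, 5, 6, 7, 8, 9, 10, 11, 12, 13, 14, 15, 16, 17, 18, 19, 20, 21, 22, 23, 24, 25, 26, 27, 28, 29, 30, 31, 32, 33, 34, 35, 36, 37, 38, 39, 40, 41, 42, 43, 44, 45, 46, 47, 48, 49, 50, 51, 52, 53, 54, 55, 56, 57, 58, 59, 60, 61, 62, 63, 64, 65, 66, 67, 68, 69, 70, 71, 72, 73, 74, 75, 76, 77, 78, 79, 80, 81, 82, 83, 84, 85, 86, 87, 88, 89, 90, 91, 92, 93, 94, 95, 96, 97, 98, 99, 100, 101, 102, 103, 104, 105, 106}


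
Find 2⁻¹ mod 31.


Use the extended Euclidean algorithm to write 1 = 2·s + 31·t; then s mod 31 is the inverse.
Euclidean algorithm:
  2 = 0·31 + 2
  31 = 15·2 + 1
  2 = 2·1 + 0
gcd(2,31) = 1
Back-substitution gives: 2·(-15) + 31·(1) = 1
So 2⁻¹ ≡ -15 ≡ 16 (mod 31)
Check: 2 × 16 = 32 ≡ 1 (mod 31) ✓

2⁻¹ ≡ 16 (mod 31)


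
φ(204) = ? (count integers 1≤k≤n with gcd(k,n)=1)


Factor n: 204 = 2^2 × 3 × 17
φ(n) = n · ∏(1 - 1/p) over distinct primes p | n
φ(204) = 204 · (1 - 1/2) · (1 - 1/3) · (1 - 1/17) = 64

φ(204) = 64


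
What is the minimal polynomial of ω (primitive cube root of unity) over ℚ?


ω satisfies x² + x + 1 = 0 (the cyclotomic polynomial Φ₃)

Minimal polynomial: x² + x + 1


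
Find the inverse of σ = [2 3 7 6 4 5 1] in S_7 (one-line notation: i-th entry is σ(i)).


To find σ⁻¹, swap domain and range:
σ(1) = 2 → σ⁻¹(2) = 1
σ(2) = 3 → σ⁻¹(3) = 2
σ(3) = 7 → σ⁻¹(7) = 3
σ(4) = 6 → σ⁻¹(6) = 4
σ(5) = 4 → σ⁻¹(4) = 5
σ(6) = 5 → σ⁻¹(5) = 6
σ(7) = 1 → σ⁻¹(1) = 7

σ⁻¹ = [7 1 2 5 6 4 3]


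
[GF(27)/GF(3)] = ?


GF(27) = GF(3^3), so the extension degree is 3

[GF(27)/GF(3)] = 3


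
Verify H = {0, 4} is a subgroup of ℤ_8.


Subgroup test for H = {0, 4} in (ℤ_8, +):
(1) 0 ∈ H? Yes
(2) Closure: for all a,b ∈ H, (a+b) mod 8 ∈ H? Yes
(3) Inverses: for all a ∈ H, -a mod 8 ∈ H? Yes

Yes, H is a subgroup of ℤ_8


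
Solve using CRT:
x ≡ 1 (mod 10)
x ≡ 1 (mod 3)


m₁ = 10, m₂ = 3, gcd = 1, so CRT applies. M = m₁·m₂ = 30
Let M₁ = M/m₁ = 3, M₂ = M/m₂ = 10
Find y₁ ≡ M₁⁻¹ (mod m₁): 3⁻¹ ≡ 7 (mod 10)
Find y₂ ≡ M₂⁻¹ (mod m₂): 10⁻¹ ≡ 1 (mod 3)
x = a₁·M₁·y₁ + a₂·M₂·y₂ = 1·3·7 + 1·10·1 = 31
Reduce mod 30: x ≡ 1
Check: 1 mod 10 = 1 ✓, 1 mod 3 = 1 ✓

x ≡ 1 (mod 30)


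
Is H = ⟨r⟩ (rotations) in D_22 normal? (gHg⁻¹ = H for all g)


H = ⟨r⟩ (rotations) in D_22
The rotation subgroup ⟨r⟩ has index 2 in D_22, so it is normal

Yes, normal subgroup


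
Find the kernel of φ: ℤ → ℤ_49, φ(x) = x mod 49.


Kernel = preimage of identity
ker(φ) = {x ∈ ℤ : x ≡ 0 (mod 49)} = 49ℤ = {0, ±49, ±98, ...}

ker(φ) = 49ℤ


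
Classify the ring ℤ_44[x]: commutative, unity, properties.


ℤ_44 has zero divisors (2·22 ≡ 0), and these lift to constant zero divisors in ℤ_44[x]; so not an integral domain
Commutative: Yes
Integral domain: No
Has unity: Yes

ℤ_44[x]: Commutative=Yes, Unity=Yes


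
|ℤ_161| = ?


ℤ_n has n elements.

|ℤ_161| = 161


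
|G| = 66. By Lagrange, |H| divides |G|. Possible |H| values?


Lagrange's theorem: |H| divides |G|
|G| = 66
Divisors of 66: 1, 2, 3, 6, 11, 22, 33, 66

Possible subgroup orders: {1, 2, 3, 6, 11, 22, 33, 66}


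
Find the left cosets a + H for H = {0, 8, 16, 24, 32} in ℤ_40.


H = {0, 8, 16, 24, 32}, |H| = 5
Number of cosets = |G|/|H| = 40/5 = 8
0 + H = {0, 8, 16, 24, 32}
1 + H = {1, 9, 17, 25, 33}
2 + H = {2, 10, 18, 26, 34}
3 + H = {3, 11, 19, 27, 35}
4 + H = {4, 12, 20, 28, 36}
5 + H = {5, 13, 21, 29, 37}
6 + H = {6, 14, 22, 30, 38}
7 + H = {7, 15, 23, 31, 39}

Cosets: 0+H={0,8,16,24,32}; 1+H={1,9,17,25,33}; 2+H={2,10,18,26,34}; 3+H={3,11,19,27,35}; 4+H={4,12,20,28,36}; 5+H={5,13,21,29,37}; 6+H={6,14,22,30,38}; 7+H={7,15,23,31,39}


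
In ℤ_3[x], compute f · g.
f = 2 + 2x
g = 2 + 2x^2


Expand and collect like terms; reduce coefficients mod 3:
x^0: 2·2 = 4 ≡ 1 (mod 3)
x^1: 2·0 + 2·2 = 4 ≡ 1 (mod 3)
x^2: 2·2 + 2·0 = 4 ≡ 1 (mod 3)
x^3: 2·2 = 4 ≡ 1 (mod 3)
Result: 1 + x + x^2 + x^3

f · g = 1 + x + x^2 + x^3


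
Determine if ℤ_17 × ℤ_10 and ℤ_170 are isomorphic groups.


Comparing ℤ_17 × ℤ_10 and ℤ_170:
gcd(17,10) = 1, so ℤ_17 × ℤ_10 ≅ ℤ_170 (CRT)

Yes, ℤ_17 × ℤ_10 ≅ ℤ_170
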